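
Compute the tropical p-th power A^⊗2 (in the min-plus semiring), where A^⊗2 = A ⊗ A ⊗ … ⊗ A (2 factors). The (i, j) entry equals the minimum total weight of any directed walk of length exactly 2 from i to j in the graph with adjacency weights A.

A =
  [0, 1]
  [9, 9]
A^⊗2 =
  [0, 1]
  [9, 10]

Each entry (A^⊗2)_ij equals the minimum over all length-2 walks i = v_0 → v_1 → … → v_2 = j of Σ_t A[v_t][v_{t+1}]. For example, for (i, j) = (0, 1) we minimise over 2 possible intermediate vertex sequences; the minimum is 1, attained along the walk 0 → 0 → 1.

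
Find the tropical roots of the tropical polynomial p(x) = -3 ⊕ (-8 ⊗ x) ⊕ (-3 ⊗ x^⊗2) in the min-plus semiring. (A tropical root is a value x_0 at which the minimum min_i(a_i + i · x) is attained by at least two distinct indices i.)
Roots: {-5, 5}

Each tropical root is a break point of the lower envelope of the lines y = a_i + i · x (there are 3 lines, with slopes 0, 1, ..., 2). Only the lines that attain the minimum somewhere contribute to roots; other lines are dominated. Here the surviving (envelope) indices are i = 2, i = 1, i = 0.
Intersections between consecutive envelope lines give the roots: for adjacent envelope indices i < j the intersection is x = (a_i − a_j) / (j − i). Reading off the sorted break points: {-5, 5}.
Verification: at each break x_0, at least two indices attain the minimum of min_i(a_i + i · x_0).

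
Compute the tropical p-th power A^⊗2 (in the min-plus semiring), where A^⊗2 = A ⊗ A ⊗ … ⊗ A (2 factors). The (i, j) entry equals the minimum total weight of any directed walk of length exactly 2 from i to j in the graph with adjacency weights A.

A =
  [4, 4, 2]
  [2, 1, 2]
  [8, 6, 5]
A^⊗2 =
  [6, 5, 6]
  [3, 2, 3]
  [8, 7, 8]

Each entry (A^⊗2)_ij equals the minimum over all length-2 walks i = v_0 → v_1 → … → v_2 = j of Σ_t A[v_t][v_{t+1}]. For example, for (i, j) = (0, 2) we minimise over 3 possible intermediate vertex sequences; the minimum is 6, attained along the walk 0 → 0 → 2.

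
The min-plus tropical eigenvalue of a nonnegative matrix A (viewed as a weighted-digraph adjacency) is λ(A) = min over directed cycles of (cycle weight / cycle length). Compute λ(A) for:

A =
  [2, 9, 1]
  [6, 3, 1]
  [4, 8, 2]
λ(A) = 2

Enumerate directed cycles and compute their means (weight / length). Sample:
  cycle 0 → 0: weight = 2, length = 1, mean = 2/1 ≈ 2.000
  cycle 1 → 1: weight = 3, length = 1, mean = 3/1 ≈ 3.000
  cycle 2 → 2: weight = 2, length = 1, mean = 2/1 ≈ 2.000
  cycle 0 → 1 → 0: weight = 15, length = 2, mean = 15/2 ≈ 7.500
  cycle 0 → 2 → 0: weight = 5, length = 2, mean = 5/2 ≈ 2.500
  cycle 1 → 0 → 1: weight = 15, length = 2, mean = 15/2 ≈ 7.500
Minimum mean = 2.000, attained e.g. along the cycle 0 → 0 with weight 2 and length 1. So λ(A) = 2/1 = 2.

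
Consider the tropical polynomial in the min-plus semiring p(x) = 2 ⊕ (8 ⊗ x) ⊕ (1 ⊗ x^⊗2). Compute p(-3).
p(-3) = -5

A tropical monomial a ⊗ x^⊗i evaluates to a + i · x. Evaluating each term at x = -3:
  Term 0 contributes 2 + 0 · -3 = 2
  Term 1 contributes 8 + 1 · -3 = 5
  Term 2 contributes 1 + 2 · -3 = -5
p(-3) = ⊕ of these = min[2, 5, -5] = -5.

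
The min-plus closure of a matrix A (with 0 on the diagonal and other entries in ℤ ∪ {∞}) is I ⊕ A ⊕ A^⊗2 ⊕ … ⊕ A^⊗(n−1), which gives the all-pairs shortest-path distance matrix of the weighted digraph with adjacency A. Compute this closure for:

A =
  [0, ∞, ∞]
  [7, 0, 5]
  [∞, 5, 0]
Closure =
  [0, ∞, ∞]
  [7, 0, 5]
  [12, 5, 0]

This is the Floyd-Warshall all-pairs shortest-path computation. For each intermediate vertex k = 0, 1, …, 2, update dist[i][j] ← min(dist[i][j], dist[i][k] + dist[k][j]). The final matrix gives, for each (i, j), the minimum total weight of any directed path from i to j (possibly empty when i = j).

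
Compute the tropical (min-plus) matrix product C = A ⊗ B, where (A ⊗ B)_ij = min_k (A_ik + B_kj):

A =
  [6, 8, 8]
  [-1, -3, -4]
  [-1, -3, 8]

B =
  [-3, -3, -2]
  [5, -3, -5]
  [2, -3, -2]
A ⊗ B =
  [3, 3, 3]
  [-4, -7, -8]
  [-4, -6, -8]

Apply the min-plus product entry-by-entry:
  C[0][0] = min over k of (A[0][0] + B[0][0] = 6 + -3 = 3, A[0][1] + B[1][0] = 8 + 5 = 13, A[0][2] + B[2][0] = 8 + 2 = 10) = 3 (attained at k = 0)
  C[0][1] = min over k of (A[0][0] + B[0][1] = 6 + -3 = 3, A[0][1] + B[1][1] = 8 + -3 = 5, A[0][2] + B[2][1] = 8 + -3 = 5) = 3 (attained at k = 0)
  C[0][2] = min over k of (A[0][0] + B[0][2] = 6 + -2 = 4, A[0][1] + B[1][2] = 8 + -5 = 3, A[0][2] + B[2][2] = 8 + -2 = 6) = 3 (attained at k = 1)
  C[1][0] = min over k of (A[1][0] + B[0][0] = -1 + -3 = -4, A[1][1] + B[1][0] = -3 + 5 = 2, A[1][2] + B[2][0] = -4 + 2 = -2) = -4 (attained at k = 0)
  C[1][1] = min over k of (A[1][0] + B[0][1] = -1 + -3 = -4, A[1][1] + B[1][1] = -3 + -3 = -6, A[1][2] + B[2][1] = -4 + -3 = -7) = -7 (attained at k = 2)
  C[1][2] = min over k of (A[1][0] + B[0][2] = -1 + -2 = -3, A[1][1] + B[1][2] = -3 + -5 = -8, A[1][2] + B[2][2] = -4 + -2 = -6) = -8 (attained at k = 1)
  C[2][0] = min over k of (A[2][0] + B[0][0] = -1 + -3 = -4, A[2][1] + B[1][0] = -3 + 5 = 2, A[2][2] + B[2][0] = 8 + 2 = 10) = -4 (attained at k = 0)
  C[2][1] = min over k of (A[2][0] + B[0][1] = -1 + -3 = -4, A[2][1] + B[1][1] = -3 + -3 = -6, A[2][2] + B[2][1] = 8 + -3 = 5) = -6 (attained at k = 1)
  C[2][2] = min over k of (A[2][0] + B[0][2] = -1 + -2 = -3, A[2][1] + B[1][2] = -3 + -5 = -8, A[2][2] + B[2][2] = 8 + -2 = 6) = -8 (attained at k = 1)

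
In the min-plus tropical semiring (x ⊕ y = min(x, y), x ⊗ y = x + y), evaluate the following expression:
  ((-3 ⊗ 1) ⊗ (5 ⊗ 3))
((-3 ⊗ 1) ⊗ (5 ⊗ 3)) = 6

Expand innermost to outermost. Recall ⊕ takes the minimum of its arguments and ⊗ takes their sum. Working out the expression ((-3 ⊗ 1) ⊗ (5 ⊗ 3)) gives 6.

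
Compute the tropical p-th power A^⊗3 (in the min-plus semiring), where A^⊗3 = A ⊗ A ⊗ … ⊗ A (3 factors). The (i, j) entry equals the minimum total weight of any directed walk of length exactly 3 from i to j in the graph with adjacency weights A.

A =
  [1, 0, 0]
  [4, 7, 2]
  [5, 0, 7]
A^⊗3 =
  [3, 1, 2]
  [6, 4, 4]
  [5, 2, 4]

Each entry (A^⊗3)_ij equals the minimum over all length-3 walks i = v_0 → v_1 → … → v_3 = j of Σ_t A[v_t][v_{t+1}]. For example, for (i, j) = (0, 2) we minimise over 9 possible intermediate vertex sequences; the minimum is 2, attained along the walk 0 → 0 → 0 → 2.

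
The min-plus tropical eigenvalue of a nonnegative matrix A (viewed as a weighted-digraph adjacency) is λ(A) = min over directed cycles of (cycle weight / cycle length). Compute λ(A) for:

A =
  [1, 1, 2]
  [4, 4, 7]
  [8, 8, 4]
λ(A) = 1

Enumerate directed cycles and compute their means (weight / length). Sample:
  cycle 0 → 0: weight = 1, length = 1, mean = 1/1 ≈ 1.000
  cycle 1 → 1: weight = 4, length = 1, mean = 4/1 ≈ 4.000
  cycle 2 → 2: weight = 4, length = 1, mean = 4/1 ≈ 4.000
  cycle 0 → 1 → 0: weight = 5, length = 2, mean = 5/2 ≈ 2.500
  cycle 0 → 2 → 0: weight = 10, length = 2, mean = 10/2 ≈ 5.000
  cycle 1 → 0 → 1: weight = 5, length = 2, mean = 5/2 ≈ 2.500
Minimum mean = 1.000, attained e.g. along the cycle 0 → 0 with weight 1 and length 1. So λ(A) = 1/1 = 1.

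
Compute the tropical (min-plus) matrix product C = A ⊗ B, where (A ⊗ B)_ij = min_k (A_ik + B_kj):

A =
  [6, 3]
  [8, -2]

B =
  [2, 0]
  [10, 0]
A ⊗ B =
  [8, 3]
  [8, -2]

Apply the min-plus product entry-by-entry:
  C[0][0] = min over k of (A[0][0] + B[0][0] = 6 + 2 = 8, A[0][1] + B[1][0] = 3 + 10 = 13) = 8 (attained at k = 0)
  C[0][1] = min over k of (A[0][0] + B[0][1] = 6 + 0 = 6, A[0][1] + B[1][1] = 3 + 0 = 3) = 3 (attained at k = 1)
  C[1][0] = min over k of (A[1][0] + B[0][0] = 8 + 2 = 10, A[1][1] + B[1][0] = -2 + 10 = 8) = 8 (attained at k = 1)
  C[1][1] = min over k of (A[1][0] + B[0][1] = 8 + 0 = 8, A[1][1] + B[1][1] = -2 + 0 = -2) = -2 (attained at k = 1)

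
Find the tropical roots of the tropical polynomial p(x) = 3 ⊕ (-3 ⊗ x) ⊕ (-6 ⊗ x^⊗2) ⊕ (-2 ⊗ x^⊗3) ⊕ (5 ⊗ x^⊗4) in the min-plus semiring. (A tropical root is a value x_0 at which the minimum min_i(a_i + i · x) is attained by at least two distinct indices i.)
Roots: {-7, -4, 3, 6}

Each tropical root is a break point of the lower envelope of the lines y = a_i + i · x (there are 5 lines, with slopes 0, 1, ..., 4). Only the lines that attain the minimum somewhere contribute to roots; other lines are dominated. Here the surviving (envelope) indices are i = 4, i = 3, i = 2, i = 1, i = 0.
Intersections between consecutive envelope lines give the roots: for adjacent envelope indices i < j the intersection is x = (a_i − a_j) / (j − i). Reading off the sorted break points: {-7, -4, 3, 6}.
Verification: at each break x_0, at least two indices attain the minimum of min_i(a_i + i · x_0).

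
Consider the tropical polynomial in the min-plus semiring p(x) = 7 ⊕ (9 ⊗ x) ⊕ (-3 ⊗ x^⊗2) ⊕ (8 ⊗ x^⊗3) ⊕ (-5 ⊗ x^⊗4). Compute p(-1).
p(-1) = -9

A tropical monomial a ⊗ x^⊗i evaluates to a + i · x. Evaluating each term at x = -1:
  Term 0 contributes 7 + 0 · -1 = 7
  Term 1 contributes 9 + 1 · -1 = 8
  Term 2 contributes -3 + 2 · -1 = -5
  Term 3 contributes 8 + 3 · -1 = 5
  Term 4 contributes -5 + 4 · -1 = -9
p(-1) = ⊕ of these = min[7, 8, -5, 5, -9] = -9.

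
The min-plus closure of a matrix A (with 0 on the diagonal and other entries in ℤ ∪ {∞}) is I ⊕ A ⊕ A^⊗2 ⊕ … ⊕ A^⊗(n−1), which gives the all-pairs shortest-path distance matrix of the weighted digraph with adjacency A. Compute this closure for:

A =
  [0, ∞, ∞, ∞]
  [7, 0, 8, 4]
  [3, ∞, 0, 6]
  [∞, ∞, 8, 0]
Closure =
  [0, ∞, ∞, ∞]
  [7, 0, 8, 4]
  [3, ∞, 0, 6]
  [11, ∞, 8, 0]

This is the Floyd-Warshall all-pairs shortest-path computation. For each intermediate vertex k = 0, 1, …, 3, update dist[i][j] ← min(dist[i][j], dist[i][k] + dist[k][j]). The final matrix gives, for each (i, j), the minimum total weight of any directed path from i to j (possibly empty when i = j).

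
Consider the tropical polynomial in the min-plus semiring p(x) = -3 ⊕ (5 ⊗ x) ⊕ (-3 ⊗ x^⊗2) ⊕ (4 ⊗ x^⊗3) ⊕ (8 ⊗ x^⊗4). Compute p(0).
p(0) = -3

A tropical monomial a ⊗ x^⊗i evaluates to a + i · x. Evaluating each term at x = 0:
  Term 0 contributes -3 + 0 · 0 = -3
  Term 1 contributes 5 + 1 · 0 = 5
  Term 2 contributes -3 + 2 · 0 = -3
  Term 3 contributes 4 + 3 · 0 = 4
  Term 4 contributes 8 + 4 · 0 = 8
p(0) = ⊕ of these = min[-3, 5, -3, 4, 8] = -3.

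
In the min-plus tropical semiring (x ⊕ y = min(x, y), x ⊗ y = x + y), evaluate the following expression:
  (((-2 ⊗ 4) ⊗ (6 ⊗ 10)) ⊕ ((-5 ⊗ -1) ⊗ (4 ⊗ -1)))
(((-2 ⊗ 4) ⊗ (6 ⊗ 10)) ⊕ ((-5 ⊗ -1) ⊗ (4 ⊗ -1))) = -3

Expand innermost to outermost. Recall ⊕ takes the minimum of its arguments and ⊗ takes their sum. Working out the expression (((-2 ⊗ 4) ⊗ (6 ⊗ 10)) ⊕ ((-5 ⊗ -1) ⊗ (4 ⊗ -1))) gives -3.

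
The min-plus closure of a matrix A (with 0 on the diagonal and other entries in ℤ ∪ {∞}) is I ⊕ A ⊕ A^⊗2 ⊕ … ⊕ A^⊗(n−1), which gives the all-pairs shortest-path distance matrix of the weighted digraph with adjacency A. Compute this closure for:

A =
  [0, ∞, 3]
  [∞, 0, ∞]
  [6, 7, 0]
Closure =
  [0, 10, 3]
  [∞, 0, ∞]
  [6, 7, 0]

This is the Floyd-Warshall all-pairs shortest-path computation. For each intermediate vertex k = 0, 1, …, 2, update dist[i][j] ← min(dist[i][j], dist[i][k] + dist[k][j]). The final matrix gives, for each (i, j), the minimum total weight of any directed path from i to j (possibly empty when i = j).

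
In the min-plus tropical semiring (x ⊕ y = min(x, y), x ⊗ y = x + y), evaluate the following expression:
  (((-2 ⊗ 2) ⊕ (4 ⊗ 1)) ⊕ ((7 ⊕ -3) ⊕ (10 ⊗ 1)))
(((-2 ⊗ 2) ⊕ (4 ⊗ 1)) ⊕ ((7 ⊕ -3) ⊕ (10 ⊗ 1))) = -3

Expand innermost to outermost. Recall ⊕ takes the minimum of its arguments and ⊗ takes their sum. Working out the expression (((-2 ⊗ 2) ⊕ (4 ⊗ 1)) ⊕ ((7 ⊕ -3) ⊕ (10 ⊗ 1))) gives -3.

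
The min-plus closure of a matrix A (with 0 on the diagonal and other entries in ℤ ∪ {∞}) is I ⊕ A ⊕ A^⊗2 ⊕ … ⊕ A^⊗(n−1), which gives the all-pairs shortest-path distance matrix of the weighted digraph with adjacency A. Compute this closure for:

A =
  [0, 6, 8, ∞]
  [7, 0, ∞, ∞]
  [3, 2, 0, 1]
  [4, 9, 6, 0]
Closure =
  [0, 6, 8, 9]
  [7, 0, 15, 16]
  [3, 2, 0, 1]
  [4, 8, 6, 0]

This is the Floyd-Warshall all-pairs shortest-path computation. For each intermediate vertex k = 0, 1, …, 3, update dist[i][j] ← min(dist[i][j], dist[i][k] + dist[k][j]). The final matrix gives, for each (i, j), the minimum total weight of any directed path from i to j (possibly empty when i = j).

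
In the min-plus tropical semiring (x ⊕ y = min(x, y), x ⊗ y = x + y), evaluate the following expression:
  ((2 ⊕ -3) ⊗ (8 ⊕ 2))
((2 ⊕ -3) ⊗ (8 ⊕ 2)) = -1

Expand innermost to outermost. Recall ⊕ takes the minimum of its arguments and ⊗ takes their sum. Working out the expression ((2 ⊕ -3) ⊗ (8 ⊕ 2)) gives -1.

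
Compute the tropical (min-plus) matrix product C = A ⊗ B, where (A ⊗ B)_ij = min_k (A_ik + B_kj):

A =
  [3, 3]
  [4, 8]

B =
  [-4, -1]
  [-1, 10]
A ⊗ B =
  [-1, 2]
  [0, 3]

Apply the min-plus product entry-by-entry:
  C[0][0] = min over k of (A[0][0] + B[0][0] = 3 + -4 = -1, A[0][1] + B[1][0] = 3 + -1 = 2) = -1 (attained at k = 0)
  C[0][1] = min over k of (A[0][0] + B[0][1] = 3 + -1 = 2, A[0][1] + B[1][1] = 3 + 10 = 13) = 2 (attained at k = 0)
  C[1][0] = min over k of (A[1][0] + B[0][0] = 4 + -4 = 0, A[1][1] + B[1][0] = 8 + -1 = 7) = 0 (attained at k = 0)
  C[1][1] = min over k of (A[1][0] + B[0][1] = 4 + -1 = 3, A[1][1] + B[1][1] = 8 + 10 = 18) = 3 (attained at k = 0)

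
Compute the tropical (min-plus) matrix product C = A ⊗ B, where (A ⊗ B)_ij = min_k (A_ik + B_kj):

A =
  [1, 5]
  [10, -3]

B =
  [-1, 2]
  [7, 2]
A ⊗ B =
  [0, 3]
  [4, -1]

Apply the min-plus product entry-by-entry:
  C[0][0] = min over k of (A[0][0] + B[0][0] = 1 + -1 = 0, A[0][1] + B[1][0] = 5 + 7 = 12) = 0 (attained at k = 0)
  C[0][1] = min over k of (A[0][0] + B[0][1] = 1 + 2 = 3, A[0][1] + B[1][1] = 5 + 2 = 7) = 3 (attained at k = 0)
  C[1][0] = min over k of (A[1][0] + B[0][0] = 10 + -1 = 9, A[1][1] + B[1][0] = -3 + 7 = 4) = 4 (attained at k = 1)
  C[1][1] = min over k of (A[1][0] + B[0][1] = 10 + 2 = 12, A[1][1] + B[1][1] = -3 + 2 = -1) = -1 (attained at k = 1)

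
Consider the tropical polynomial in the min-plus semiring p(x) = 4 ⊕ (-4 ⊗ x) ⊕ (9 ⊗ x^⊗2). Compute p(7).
p(7) = 3

A tropical monomial a ⊗ x^⊗i evaluates to a + i · x. Evaluating each term at x = 7:
  Term 0 contributes 4 + 0 · 7 = 4
  Term 1 contributes -4 + 1 · 7 = 3
  Term 2 contributes 9 + 2 · 7 = 23
p(7) = ⊕ of these = min[4, 3, 23] = 3.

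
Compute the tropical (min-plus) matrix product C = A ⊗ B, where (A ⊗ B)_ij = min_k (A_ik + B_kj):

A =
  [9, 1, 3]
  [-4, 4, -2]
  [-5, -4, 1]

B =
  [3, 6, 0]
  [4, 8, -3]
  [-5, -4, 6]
A ⊗ B =
  [-2, -1, -2]
  [-7, -6, -4]
  [-4, -3, -7]

Apply the min-plus product entry-by-entry:
  C[0][0] = min over k of (A[0][0] + B[0][0] = 9 + 3 = 12, A[0][1] + B[1][0] = 1 + 4 = 5, A[0][2] + B[2][0] = 3 + -5 = -2) = -2 (attained at k = 2)
  C[0][1] = min over k of (A[0][0] + B[0][1] = 9 + 6 = 15, A[0][1] + B[1][1] = 1 + 8 = 9, A[0][2] + B[2][1] = 3 + -4 = -1) = -1 (attained at k = 2)
  C[0][2] = min over k of (A[0][0] + B[0][2] = 9 + 0 = 9, A[0][1] + B[1][2] = 1 + -3 = -2, A[0][2] + B[2][2] = 3 + 6 = 9) = -2 (attained at k = 1)
  C[1][0] = min over k of (A[1][0] + B[0][0] = -4 + 3 = -1, A[1][1] + B[1][0] = 4 + 4 = 8, A[1][2] + B[2][0] = -2 + -5 = -7) = -7 (attained at k = 2)
  C[1][1] = min over k of (A[1][0] + B[0][1] = -4 + 6 = 2, A[1][1] + B[1][1] = 4 + 8 = 12, A[1][2] + B[2][1] = -2 + -4 = -6) = -6 (attained at k = 2)
  C[1][2] = min over k of (A[1][0] + B[0][2] = -4 + 0 = -4, A[1][1] + B[1][2] = 4 + -3 = 1, A[1][2] + B[2][2] = -2 + 6 = 4) = -4 (attained at k = 0)
  C[2][0] = min over k of (A[2][0] + B[0][0] = -5 + 3 = -2, A[2][1] + B[1][0] = -4 + 4 = 0, A[2][2] + B[2][0] = 1 + -5 = -4) = -4 (attained at k = 2)
  C[2][1] = min over k of (A[2][0] + B[0][1] = -5 + 6 = 1, A[2][1] + B[1][1] = -4 + 8 = 4, A[2][2] + B[2][1] = 1 + -4 = -3) = -3 (attained at k = 2)
  C[2][2] = min over k of (A[2][0] + B[0][2] = -5 + 0 = -5, A[2][1] + B[1][2] = -4 + -3 = -7, A[2][2] + B[2][2] = 1 + 6 = 7) = -7 (attained at k = 1)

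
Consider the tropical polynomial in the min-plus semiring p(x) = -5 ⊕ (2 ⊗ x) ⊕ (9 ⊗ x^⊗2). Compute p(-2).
p(-2) = -5

A tropical monomial a ⊗ x^⊗i evaluates to a + i · x. Evaluating each term at x = -2:
  Term 0 contributes -5 + 0 · -2 = -5
  Term 1 contributes 2 + 1 · -2 = 0
  Term 2 contributes 9 + 2 · -2 = 5
p(-2) = ⊕ of these = min[-5, 0, 5] = -5.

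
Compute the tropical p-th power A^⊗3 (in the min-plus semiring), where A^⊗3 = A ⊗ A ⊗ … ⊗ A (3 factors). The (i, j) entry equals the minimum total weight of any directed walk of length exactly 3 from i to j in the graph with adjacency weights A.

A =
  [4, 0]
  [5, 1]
A^⊗3 =
  [6, 2]
  [7, 3]

Each entry (A^⊗3)_ij equals the minimum over all length-3 walks i = v_0 → v_1 → … → v_3 = j of Σ_t A[v_t][v_{t+1}]. For example, for (i, j) = (0, 1) we minimise over 4 possible intermediate vertex sequences; the minimum is 2, attained along the walk 0 → 1 → 1 → 1.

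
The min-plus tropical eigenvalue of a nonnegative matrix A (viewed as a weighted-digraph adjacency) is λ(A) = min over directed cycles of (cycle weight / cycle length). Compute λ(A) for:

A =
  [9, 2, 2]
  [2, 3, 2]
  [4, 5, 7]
λ(A) = 2

Enumerate directed cycles and compute their means (weight / length). Sample:
  cycle 0 → 0: weight = 9, length = 1, mean = 9/1 ≈ 9.000
  cycle 1 → 1: weight = 3, length = 1, mean = 3/1 ≈ 3.000
  cycle 2 → 2: weight = 7, length = 1, mean = 7/1 ≈ 7.000
  cycle 0 → 1 → 0: weight = 4, length = 2, mean = 4/2 ≈ 2.000
  cycle 0 → 2 → 0: weight = 6, length = 2, mean = 6/2 ≈ 3.000
  cycle 1 → 0 → 1: weight = 4, length = 2, mean = 4/2 ≈ 2.000
Minimum mean = 2.000, attained e.g. along the cycle 0 → 1 → 0 with weight 4 and length 2. So λ(A) = 4/2 = 2.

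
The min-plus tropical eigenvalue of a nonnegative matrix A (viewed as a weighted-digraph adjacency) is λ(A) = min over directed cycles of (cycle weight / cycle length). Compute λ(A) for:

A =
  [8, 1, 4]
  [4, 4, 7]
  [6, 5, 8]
λ(A) = 5/2

Enumerate directed cycles and compute their means (weight / length). Sample:
  cycle 0 → 0: weight = 8, length = 1, mean = 8/1 ≈ 8.000
  cycle 1 → 1: weight = 4, length = 1, mean = 4/1 ≈ 4.000
  cycle 2 → 2: weight = 8, length = 1, mean = 8/1 ≈ 8.000
  cycle 0 → 1 → 0: weight = 5, length = 2, mean = 5/2 ≈ 2.500
  cycle 0 → 2 → 0: weight = 10, length = 2, mean = 10/2 ≈ 5.000
  cycle 1 → 0 → 1: weight = 5, length = 2, mean = 5/2 ≈ 2.500
Minimum mean = 2.500, attained e.g. along the cycle 0 → 1 → 0 with weight 5 and length 2. So λ(A) = 5/2 = 5/2.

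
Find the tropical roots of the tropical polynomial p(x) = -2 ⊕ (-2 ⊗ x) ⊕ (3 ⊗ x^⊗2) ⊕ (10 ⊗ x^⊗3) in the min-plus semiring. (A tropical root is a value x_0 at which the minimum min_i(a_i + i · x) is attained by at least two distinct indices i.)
Roots: {-7, -5, 0}

Each tropical root is a break point of the lower envelope of the lines y = a_i + i · x (there are 4 lines, with slopes 0, 1, ..., 3). Only the lines that attain the minimum somewhere contribute to roots; other lines are dominated. Here the surviving (envelope) indices are i = 3, i = 2, i = 1, i = 0.
Intersections between consecutive envelope lines give the roots: for adjacent envelope indices i < j the intersection is x = (a_i − a_j) / (j − i). Reading off the sorted break points: {-7, -5, 0}.
Verification: at each break x_0, at least two indices attain the minimum of min_i(a_i + i · x_0).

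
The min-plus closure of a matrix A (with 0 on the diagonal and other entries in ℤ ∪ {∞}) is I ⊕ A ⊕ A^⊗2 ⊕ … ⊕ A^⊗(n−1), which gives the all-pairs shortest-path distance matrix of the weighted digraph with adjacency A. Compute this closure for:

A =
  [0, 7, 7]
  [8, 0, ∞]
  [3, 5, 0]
Closure =
  [0, 7, 7]
  [8, 0, 15]
  [3, 5, 0]

This is the Floyd-Warshall all-pairs shortest-path computation. For each intermediate vertex k = 0, 1, …, 2, update dist[i][j] ← min(dist[i][j], dist[i][k] + dist[k][j]). The final matrix gives, for each (i, j), the minimum total weight of any directed path from i to j (possibly empty when i = j).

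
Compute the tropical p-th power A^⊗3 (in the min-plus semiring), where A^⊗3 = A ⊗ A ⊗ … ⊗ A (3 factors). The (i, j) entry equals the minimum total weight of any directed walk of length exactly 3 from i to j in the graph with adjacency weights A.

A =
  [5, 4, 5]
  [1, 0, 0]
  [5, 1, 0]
A^⊗3 =
  [5, 4, 4]
  [1, 0, 0]
  [2, 1, 0]

Each entry (A^⊗3)_ij equals the minimum over all length-3 walks i = v_0 → v_1 → … → v_3 = j of Σ_t A[v_t][v_{t+1}]. For example, for (i, j) = (0, 2) we minimise over 9 possible intermediate vertex sequences; the minimum is 4, attained along the walk 0 → 1 → 1 → 2.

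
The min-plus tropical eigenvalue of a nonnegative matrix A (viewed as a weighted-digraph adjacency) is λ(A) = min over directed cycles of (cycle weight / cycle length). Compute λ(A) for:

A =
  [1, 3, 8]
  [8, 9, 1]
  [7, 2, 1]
λ(A) = 1

Enumerate directed cycles and compute their means (weight / length). Sample:
  cycle 0 → 0: weight = 1, length = 1, mean = 1/1 ≈ 1.000
  cycle 1 → 1: weight = 9, length = 1, mean = 9/1 ≈ 9.000
  cycle 2 → 2: weight = 1, length = 1, mean = 1/1 ≈ 1.000
  cycle 0 → 1 → 0: weight = 11, length = 2, mean = 11/2 ≈ 5.500
  cycle 0 → 2 → 0: weight = 15, length = 2, mean = 15/2 ≈ 7.500
  cycle 1 → 0 → 1: weight = 11, length = 2, mean = 11/2 ≈ 5.500
Minimum mean = 1.000, attained e.g. along the cycle 0 → 0 with weight 1 and length 1. So λ(A) = 1/1 = 1.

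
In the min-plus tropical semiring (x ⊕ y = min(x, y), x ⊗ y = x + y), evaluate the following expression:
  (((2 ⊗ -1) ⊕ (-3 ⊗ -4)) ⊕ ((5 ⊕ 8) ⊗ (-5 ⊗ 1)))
(((2 ⊗ -1) ⊕ (-3 ⊗ -4)) ⊕ ((5 ⊕ 8) ⊗ (-5 ⊗ 1))) = -7

Expand innermost to outermost. Recall ⊕ takes the minimum of its arguments and ⊗ takes their sum. Working out the expression (((2 ⊗ -1) ⊕ (-3 ⊗ -4)) ⊕ ((5 ⊕ 8) ⊗ (-5 ⊗ 1))) gives -7.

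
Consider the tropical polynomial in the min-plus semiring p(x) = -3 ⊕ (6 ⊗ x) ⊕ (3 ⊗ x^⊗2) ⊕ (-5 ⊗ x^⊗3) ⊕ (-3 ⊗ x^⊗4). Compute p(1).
p(1) = -3

A tropical monomial a ⊗ x^⊗i evaluates to a + i · x. Evaluating each term at x = 1:
  Term 0 contributes -3 + 0 · 1 = -3
  Term 1 contributes 6 + 1 · 1 = 7
  Term 2 contributes 3 + 2 · 1 = 5
  Term 3 contributes -5 + 3 · 1 = -2
  Term 4 contributes -3 + 4 · 1 = 1
p(1) = ⊕ of these = min[-3, 7, 5, -2, 1] = -3.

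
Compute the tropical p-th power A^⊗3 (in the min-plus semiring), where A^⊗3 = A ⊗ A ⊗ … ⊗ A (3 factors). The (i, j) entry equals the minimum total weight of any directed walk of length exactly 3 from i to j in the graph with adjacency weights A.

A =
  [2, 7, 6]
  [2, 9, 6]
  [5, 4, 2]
A^⊗3 =
  [6, 11, 10]
  [6, 11, 10]
  [8, 8, 6]

Each entry (A^⊗3)_ij equals the minimum over all length-3 walks i = v_0 → v_1 → … → v_3 = j of Σ_t A[v_t][v_{t+1}]. For example, for (i, j) = (0, 2) we minimise over 9 possible intermediate vertex sequences; the minimum is 10, attained along the walk 0 → 0 → 0 → 2.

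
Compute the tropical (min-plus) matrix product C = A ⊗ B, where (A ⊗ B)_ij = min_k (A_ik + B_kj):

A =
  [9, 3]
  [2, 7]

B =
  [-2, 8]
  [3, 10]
A ⊗ B =
  [6, 13]
  [0, 10]

Apply the min-plus product entry-by-entry:
  C[0][0] = min over k of (A[0][0] + B[0][0] = 9 + -2 = 7, A[0][1] + B[1][0] = 3 + 3 = 6) = 6 (attained at k = 1)
  C[0][1] = min over k of (A[0][0] + B[0][1] = 9 + 8 = 17, A[0][1] + B[1][1] = 3 + 10 = 13) = 13 (attained at k = 1)
  C[1][0] = min over k of (A[1][0] + B[0][0] = 2 + -2 = 0, A[1][1] + B[1][0] = 7 + 3 = 10) = 0 (attained at k = 0)
  C[1][1] = min over k of (A[1][0] + B[0][1] = 2 + 8 = 10, A[1][1] + B[1][1] = 7 + 10 = 17) = 10 (attained at k = 0)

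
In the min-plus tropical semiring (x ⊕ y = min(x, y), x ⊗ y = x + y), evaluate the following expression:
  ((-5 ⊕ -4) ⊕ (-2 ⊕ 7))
((-5 ⊕ -4) ⊕ (-2 ⊕ 7)) = -5

Expand innermost to outermost. Recall ⊕ takes the minimum of its arguments and ⊗ takes their sum. Working out the expression ((-5 ⊕ -4) ⊕ (-2 ⊕ 7)) gives -5.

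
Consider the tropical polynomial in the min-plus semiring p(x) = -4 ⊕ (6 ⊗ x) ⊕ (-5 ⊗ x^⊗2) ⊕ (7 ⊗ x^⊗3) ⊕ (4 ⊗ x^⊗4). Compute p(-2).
p(-2) = -9

A tropical monomial a ⊗ x^⊗i evaluates to a + i · x. Evaluating each term at x = -2:
  Term 0 contributes -4 + 0 · -2 = -4
  Term 1 contributes 6 + 1 · -2 = 4
  Term 2 contributes -5 + 2 · -2 = -9
  Term 3 contributes 7 + 3 · -2 = 1
  Term 4 contributes 4 + 4 · -2 = -4
p(-2) = ⊕ of these = min[-4, 4, -9, 1, -4] = -9.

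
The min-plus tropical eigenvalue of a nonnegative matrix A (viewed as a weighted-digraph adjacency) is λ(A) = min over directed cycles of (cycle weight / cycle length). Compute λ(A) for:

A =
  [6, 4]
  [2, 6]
λ(A) = 3

Enumerate directed cycles and compute their means (weight / length). Sample:
  cycle 0 → 0: weight = 6, length = 1, mean = 6/1 ≈ 6.000
  cycle 1 → 1: weight = 6, length = 1, mean = 6/1 ≈ 6.000
  cycle 0 → 1 → 0: weight = 6, length = 2, mean = 6/2 ≈ 3.000
  cycle 1 → 0 → 1: weight = 6, length = 2, mean = 6/2 ≈ 3.000
Minimum mean = 3.000, attained e.g. along the cycle 0 → 1 → 0 with weight 6 and length 2. So λ(A) = 6/2 = 3.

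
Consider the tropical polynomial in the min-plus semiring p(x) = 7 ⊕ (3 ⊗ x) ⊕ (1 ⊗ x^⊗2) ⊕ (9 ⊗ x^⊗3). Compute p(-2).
p(-2) = -3

A tropical monomial a ⊗ x^⊗i evaluates to a + i · x. Evaluating each term at x = -2:
  Term 0 contributes 7 + 0 · -2 = 7
  Term 1 contributes 3 + 1 · -2 = 1
  Term 2 contributes 1 + 2 · -2 = -3
  Term 3 contributes 9 + 3 · -2 = 3
p(-2) = ⊕ of these = min[7, 1, -3, 3] = -3.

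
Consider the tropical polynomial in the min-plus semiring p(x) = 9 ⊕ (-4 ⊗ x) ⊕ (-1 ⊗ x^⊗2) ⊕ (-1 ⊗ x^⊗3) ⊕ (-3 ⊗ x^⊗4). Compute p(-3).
p(-3) = -15

A tropical monomial a ⊗ x^⊗i evaluates to a + i · x. Evaluating each term at x = -3:
  Term 0 contributes 9 + 0 · -3 = 9
  Term 1 contributes -4 + 1 · -3 = -7
  Term 2 contributes -1 + 2 · -3 = -7
  Term 3 contributes -1 + 3 · -3 = -10
  Term 4 contributes -3 + 4 · -3 = -15
p(-3) = ⊕ of these = min[9, -7, -7, -10, -15] = -15.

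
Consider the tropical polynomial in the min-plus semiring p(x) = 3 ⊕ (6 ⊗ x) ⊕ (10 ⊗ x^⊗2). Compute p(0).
p(0) = 3

A tropical monomial a ⊗ x^⊗i evaluates to a + i · x. Evaluating each term at x = 0:
  Term 0 contributes 3 + 0 · 0 = 3
  Term 1 contributes 6 + 1 · 0 = 6
  Term 2 contributes 10 + 2 · 0 = 10
p(0) = ⊕ of these = min[3, 6, 10] = 3.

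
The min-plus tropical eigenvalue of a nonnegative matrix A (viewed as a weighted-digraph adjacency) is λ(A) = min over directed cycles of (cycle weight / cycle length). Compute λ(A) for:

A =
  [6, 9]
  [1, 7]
λ(A) = 5

Enumerate directed cycles and compute their means (weight / length). Sample:
  cycle 0 → 0: weight = 6, length = 1, mean = 6/1 ≈ 6.000
  cycle 1 → 1: weight = 7, length = 1, mean = 7/1 ≈ 7.000
  cycle 0 → 1 → 0: weight = 10, length = 2, mean = 10/2 ≈ 5.000
  cycle 1 → 0 → 1: weight = 10, length = 2, mean = 10/2 ≈ 5.000
Minimum mean = 5.000, attained e.g. along the cycle 0 → 1 → 0 with weight 10 and length 2. So λ(A) = 10/2 = 5.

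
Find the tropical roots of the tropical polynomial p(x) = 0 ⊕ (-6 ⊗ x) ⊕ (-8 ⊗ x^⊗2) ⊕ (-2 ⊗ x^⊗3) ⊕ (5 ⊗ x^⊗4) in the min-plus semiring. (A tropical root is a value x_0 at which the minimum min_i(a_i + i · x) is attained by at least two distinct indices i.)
Roots: {-7, -6, 2, 6}

Each tropical root is a break point of the lower envelope of the lines y = a_i + i · x (there are 5 lines, with slopes 0, 1, ..., 4). Only the lines that attain the minimum somewhere contribute to roots; other lines are dominated. Here the surviving (envelope) indices are i = 4, i = 3, i = 2, i = 1, i = 0.
Intersections between consecutive envelope lines give the roots: for adjacent envelope indices i < j the intersection is x = (a_i − a_j) / (j − i). Reading off the sorted break points: {-7, -6, 2, 6}.
Verification: at each break x_0, at least two indices attain the minimum of min_i(a_i + i · x_0).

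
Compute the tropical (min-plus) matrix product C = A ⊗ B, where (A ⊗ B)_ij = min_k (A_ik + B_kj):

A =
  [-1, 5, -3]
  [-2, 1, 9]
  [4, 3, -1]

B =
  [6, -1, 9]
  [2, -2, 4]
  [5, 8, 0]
A ⊗ B =
  [2, -2, -3]
  [3, -3, 5]
  [4, 1, -1]

Apply the min-plus product entry-by-entry:
  C[0][0] = min over k of (A[0][0] + B[0][0] = -1 + 6 = 5, A[0][1] + B[1][0] = 5 + 2 = 7, A[0][2] + B[2][0] = -3 + 5 = 2) = 2 (attained at k = 2)
  C[0][1] = min over k of (A[0][0] + B[0][1] = -1 + -1 = -2, A[0][1] + B[1][1] = 5 + -2 = 3, A[0][2] + B[2][1] = -3 + 8 = 5) = -2 (attained at k = 0)
  C[0][2] = min over k of (A[0][0] + B[0][2] = -1 + 9 = 8, A[0][1] + B[1][2] = 5 + 4 = 9, A[0][2] + B[2][2] = -3 + 0 = -3) = -3 (attained at k = 2)
  C[1][0] = min over k of (A[1][0] + B[0][0] = -2 + 6 = 4, A[1][1] + B[1][0] = 1 + 2 = 3, A[1][2] + B[2][0] = 9 + 5 = 14) = 3 (attained at k = 1)
  C[1][1] = min over k of (A[1][0] + B[0][1] = -2 + -1 = -3, A[1][1] + B[1][1] = 1 + -2 = -1, A[1][2] + B[2][1] = 9 + 8 = 17) = -3 (attained at k = 0)
  C[1][2] = min over k of (A[1][0] + B[0][2] = -2 + 9 = 7, A[1][1] + B[1][2] = 1 + 4 = 5, A[1][2] + B[2][2] = 9 + 0 = 9) = 5 (attained at k = 1)
  C[2][0] = min over k of (A[2][0] + B[0][0] = 4 + 6 = 10, A[2][1] + B[1][0] = 3 + 2 = 5, A[2][2] + B[2][0] = -1 + 5 = 4) = 4 (attained at k = 2)
  C[2][1] = min over k of (A[2][0] + B[0][1] = 4 + -1 = 3, A[2][1] + B[1][1] = 3 + -2 = 1, A[2][2] + B[2][1] = -1 + 8 = 7) = 1 (attained at k = 1)
  C[2][2] = min over k of (A[2][0] + B[0][2] = 4 + 9 = 13, A[2][1] + B[1][2] = 3 + 4 = 7, A[2][2] + B[2][2] = -1 + 0 = -1) = -1 (attained at k = 2)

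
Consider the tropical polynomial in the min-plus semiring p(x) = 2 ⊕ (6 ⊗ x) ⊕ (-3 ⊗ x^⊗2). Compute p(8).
p(8) = 2

A tropical monomial a ⊗ x^⊗i evaluates to a + i · x. Evaluating each term at x = 8:
  Term 0 contributes 2 + 0 · 8 = 2
  Term 1 contributes 6 + 1 · 8 = 14
  Term 2 contributes -3 + 2 · 8 = 13
p(8) = ⊕ of these = min[2, 14, 13] = 2.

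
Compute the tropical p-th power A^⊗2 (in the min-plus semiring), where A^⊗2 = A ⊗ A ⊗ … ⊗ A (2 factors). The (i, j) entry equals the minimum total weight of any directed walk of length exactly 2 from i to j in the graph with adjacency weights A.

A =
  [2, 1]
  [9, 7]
A^⊗2 =
  [4, 3]
  [11, 10]

Each entry (A^⊗2)_ij equals the minimum over all length-2 walks i = v_0 → v_1 → … → v_2 = j of Σ_t A[v_t][v_{t+1}]. For example, for (i, j) = (0, 1) we minimise over 2 possible intermediate vertex sequences; the minimum is 3, attained along the walk 0 → 0 → 1.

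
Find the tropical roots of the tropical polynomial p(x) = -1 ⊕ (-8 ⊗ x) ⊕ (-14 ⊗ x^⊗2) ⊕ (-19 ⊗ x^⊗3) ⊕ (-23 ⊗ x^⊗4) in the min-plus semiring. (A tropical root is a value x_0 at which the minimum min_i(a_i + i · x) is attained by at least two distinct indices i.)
Roots: {4, 5, 6, 7}

Each tropical root is a break point of the lower envelope of the lines y = a_i + i · x (there are 5 lines, with slopes 0, 1, ..., 4). Only the lines that attain the minimum somewhere contribute to roots; other lines are dominated. Here the surviving (envelope) indices are i = 4, i = 3, i = 2, i = 1, i = 0.
Intersections between consecutive envelope lines give the roots: for adjacent envelope indices i < j the intersection is x = (a_i − a_j) / (j − i). Reading off the sorted break points: {4, 5, 6, 7}.
Verification: at each break x_0, at least two indices attain the minimum of min_i(a_i + i · x_0).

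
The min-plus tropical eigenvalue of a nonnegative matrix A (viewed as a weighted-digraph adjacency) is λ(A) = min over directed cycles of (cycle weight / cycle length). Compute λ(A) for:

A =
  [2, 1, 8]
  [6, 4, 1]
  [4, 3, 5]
λ(A) = 2

Enumerate directed cycles and compute their means (weight / length). Sample:
  cycle 0 → 0: weight = 2, length = 1, mean = 2/1 ≈ 2.000
  cycle 1 → 1: weight = 4, length = 1, mean = 4/1 ≈ 4.000
  cycle 2 → 2: weight = 5, length = 1, mean = 5/1 ≈ 5.000
  cycle 0 → 1 → 0: weight = 7, length = 2, mean = 7/2 ≈ 3.500
  cycle 0 → 2 → 0: weight = 12, length = 2, mean = 12/2 ≈ 6.000
  cycle 1 → 0 → 1: weight = 7, length = 2, mean = 7/2 ≈ 3.500
Minimum mean = 2.000, attained e.g. along the cycle 0 → 0 with weight 2 and length 1. So λ(A) = 2/1 = 2.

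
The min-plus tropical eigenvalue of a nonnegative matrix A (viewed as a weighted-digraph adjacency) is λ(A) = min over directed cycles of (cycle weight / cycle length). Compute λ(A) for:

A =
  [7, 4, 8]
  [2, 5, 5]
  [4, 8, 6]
λ(A) = 3

Enumerate directed cycles and compute their means (weight / length). Sample:
  cycle 0 → 0: weight = 7, length = 1, mean = 7/1 ≈ 7.000
  cycle 1 → 1: weight = 5, length = 1, mean = 5/1 ≈ 5.000
  cycle 2 → 2: weight = 6, length = 1, mean = 6/1 ≈ 6.000
  cycle 0 → 1 → 0: weight = 6, length = 2, mean = 6/2 ≈ 3.000
  cycle 0 → 2 → 0: weight = 12, length = 2, mean = 12/2 ≈ 6.000
  cycle 1 → 0 → 1: weight = 6, length = 2, mean = 6/2 ≈ 3.000
Minimum mean = 3.000, attained e.g. along the cycle 0 → 1 → 0 with weight 6 and length 2. So λ(A) = 6/2 = 3.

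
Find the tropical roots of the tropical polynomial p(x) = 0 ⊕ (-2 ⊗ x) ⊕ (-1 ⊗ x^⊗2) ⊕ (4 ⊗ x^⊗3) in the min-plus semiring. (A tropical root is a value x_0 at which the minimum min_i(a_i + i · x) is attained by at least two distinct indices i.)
Roots: {-5, -1, 2}

Each tropical root is a break point of the lower envelope of the lines y = a_i + i · x (there are 4 lines, with slopes 0, 1, ..., 3). Only the lines that attain the minimum somewhere contribute to roots; other lines are dominated. Here the surviving (envelope) indices are i = 3, i = 2, i = 1, i = 0.
Intersections between consecutive envelope lines give the roots: for adjacent envelope indices i < j the intersection is x = (a_i − a_j) / (j − i). Reading off the sorted break points: {-5, -1, 2}.
Verification: at each break x_0, at least two indices attain the minimum of min_i(a_i + i · x_0).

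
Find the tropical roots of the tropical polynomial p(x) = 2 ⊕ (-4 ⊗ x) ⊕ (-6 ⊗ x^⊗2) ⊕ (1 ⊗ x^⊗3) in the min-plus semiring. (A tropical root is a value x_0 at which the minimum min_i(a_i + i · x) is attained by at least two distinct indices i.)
Roots: {-7, 2, 6}

Each tropical root is a break point of the lower envelope of the lines y = a_i + i · x (there are 4 lines, with slopes 0, 1, ..., 3). Only the lines that attain the minimum somewhere contribute to roots; other lines are dominated. Here the surviving (envelope) indices are i = 3, i = 2, i = 1, i = 0.
Intersections between consecutive envelope lines give the roots: for adjacent envelope indices i < j the intersection is x = (a_i − a_j) / (j − i). Reading off the sorted break points: {-7, 2, 6}.
Verification: at each break x_0, at least two indices attain the minimum of min_i(a_i + i · x_0).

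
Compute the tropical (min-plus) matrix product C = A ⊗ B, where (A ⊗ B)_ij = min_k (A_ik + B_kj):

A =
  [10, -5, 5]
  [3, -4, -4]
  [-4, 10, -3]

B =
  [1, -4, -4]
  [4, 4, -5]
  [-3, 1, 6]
A ⊗ B =
  [-1, -1, -10]
  [-7, -3, -9]
  [-6, -8, -8]

Apply the min-plus product entry-by-entry:
  C[0][0] = min over k of (A[0][0] + B[0][0] = 10 + 1 = 11, A[0][1] + B[1][0] = -5 + 4 = -1, A[0][2] + B[2][0] = 5 + -3 = 2) = -1 (attained at k = 1)
  C[0][1] = min over k of (A[0][0] + B[0][1] = 10 + -4 = 6, A[0][1] + B[1][1] = -5 + 4 = -1, A[0][2] + B[2][1] = 5 + 1 = 6) = -1 (attained at k = 1)
  C[0][2] = min over k of (A[0][0] + B[0][2] = 10 + -4 = 6, A[0][1] + B[1][2] = -5 + -5 = -10, A[0][2] + B[2][2] = 5 + 6 = 11) = -10 (attained at k = 1)
  C[1][0] = min over k of (A[1][0] + B[0][0] = 3 + 1 = 4, A[1][1] + B[1][0] = -4 + 4 = 0, A[1][2] + B[2][0] = -4 + -3 = -7) = -7 (attained at k = 2)
  C[1][1] = min over k of (A[1][0] + B[0][1] = 3 + -4 = -1, A[1][1] + B[1][1] = -4 + 4 = 0, A[1][2] + B[2][1] = -4 + 1 = -3) = -3 (attained at k = 2)
  C[1][2] = min over k of (A[1][0] + B[0][2] = 3 + -4 = -1, A[1][1] + B[1][2] = -4 + -5 = -9, A[1][2] + B[2][2] = -4 + 6 = 2) = -9 (attained at k = 1)
  C[2][0] = min over k of (A[2][0] + B[0][0] = -4 + 1 = -3, A[2][1] + B[1][0] = 10 + 4 = 14, A[2][2] + B[2][0] = -3 + -3 = -6) = -6 (attained at k = 2)
  C[2][1] = min over k of (A[2][0] + B[0][1] = -4 + -4 = -8, A[2][1] + B[1][1] = 10 + 4 = 14, A[2][2] + B[2][1] = -3 + 1 = -2) = -8 (attained at k = 0)
  C[2][2] = min over k of (A[2][0] + B[0][2] = -4 + -4 = -8, A[2][1] + B[1][2] = 10 + -5 = 5, A[2][2] + B[2][2] = -3 + 6 = 3) = -8 (attained at k = 0)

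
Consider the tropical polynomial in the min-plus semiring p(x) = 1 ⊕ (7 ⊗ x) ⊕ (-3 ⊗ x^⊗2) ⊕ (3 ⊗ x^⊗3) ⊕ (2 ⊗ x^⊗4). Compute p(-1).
p(-1) = -5

A tropical monomial a ⊗ x^⊗i evaluates to a + i · x. Evaluating each term at x = -1:
  Term 0 contributes 1 + 0 · -1 = 1
  Term 1 contributes 7 + 1 · -1 = 6
  Term 2 contributes -3 + 2 · -1 = -5
  Term 3 contributes 3 + 3 · -1 = 0
  Term 4 contributes 2 + 4 · -1 = -2
p(-1) = ⊕ of these = min[1, 6, -5, 0, -2] = -5.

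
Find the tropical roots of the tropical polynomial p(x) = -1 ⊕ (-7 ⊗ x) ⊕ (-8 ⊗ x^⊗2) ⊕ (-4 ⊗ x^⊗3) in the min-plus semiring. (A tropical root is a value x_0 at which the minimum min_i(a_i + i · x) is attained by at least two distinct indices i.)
Roots: {-4, 1, 6}

Each tropical root is a break point of the lower envelope of the lines y = a_i + i · x (there are 4 lines, with slopes 0, 1, ..., 3). Only the lines that attain the minimum somewhere contribute to roots; other lines are dominated. Here the surviving (envelope) indices are i = 3, i = 2, i = 1, i = 0.
Intersections between consecutive envelope lines give the roots: for adjacent envelope indices i < j the intersection is x = (a_i − a_j) / (j − i). Reading off the sorted break points: {-4, 1, 6}.
Verification: at each break x_0, at least two indices attain the minimum of min_i(a_i + i · x_0).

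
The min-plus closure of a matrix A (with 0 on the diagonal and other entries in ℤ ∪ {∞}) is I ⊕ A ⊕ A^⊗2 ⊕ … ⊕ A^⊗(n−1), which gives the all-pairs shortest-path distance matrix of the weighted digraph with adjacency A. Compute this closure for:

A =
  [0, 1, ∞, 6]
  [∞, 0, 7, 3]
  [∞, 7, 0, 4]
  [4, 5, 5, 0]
Closure =
  [0, 1, 8, 4]
  [7, 0, 7, 3]
  [8, 7, 0, 4]
  [4, 5, 5, 0]

This is the Floyd-Warshall all-pairs shortest-path computation. For each intermediate vertex k = 0, 1, …, 3, update dist[i][j] ← min(dist[i][j], dist[i][k] + dist[k][j]). The final matrix gives, for each (i, j), the minimum total weight of any directed path from i to j (possibly empty when i = j).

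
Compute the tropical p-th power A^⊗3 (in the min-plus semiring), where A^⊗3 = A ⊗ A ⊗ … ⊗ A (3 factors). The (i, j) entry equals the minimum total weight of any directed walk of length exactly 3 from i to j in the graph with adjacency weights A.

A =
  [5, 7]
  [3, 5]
A^⊗3 =
  [15, 17]
  [13, 15]

Each entry (A^⊗3)_ij equals the minimum over all length-3 walks i = v_0 → v_1 → … → v_3 = j of Σ_t A[v_t][v_{t+1}]. For example, for (i, j) = (0, 1) we minimise over 4 possible intermediate vertex sequences; the minimum is 17, attained along the walk 0 → 0 → 0 → 1.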